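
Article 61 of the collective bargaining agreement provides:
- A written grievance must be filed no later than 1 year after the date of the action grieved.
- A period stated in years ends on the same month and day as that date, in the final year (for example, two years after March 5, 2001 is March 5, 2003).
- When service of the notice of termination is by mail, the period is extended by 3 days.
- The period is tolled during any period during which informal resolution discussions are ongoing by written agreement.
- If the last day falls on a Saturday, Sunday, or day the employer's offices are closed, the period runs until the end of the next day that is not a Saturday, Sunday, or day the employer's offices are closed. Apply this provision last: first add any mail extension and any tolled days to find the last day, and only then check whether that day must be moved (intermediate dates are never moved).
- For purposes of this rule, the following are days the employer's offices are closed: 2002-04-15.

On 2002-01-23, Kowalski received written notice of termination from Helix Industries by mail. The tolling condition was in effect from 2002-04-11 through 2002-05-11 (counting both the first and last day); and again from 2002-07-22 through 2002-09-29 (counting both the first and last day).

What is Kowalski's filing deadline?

May 7, 2003

1 year after 2002-01-23 is January 23, 2003.
Service was by mail, adding 3 days: January 23, 2003 + 3 days = January 26, 2003.
From April 11, 2002 through May 11, 2002 inclusive is 31 days; tolling adds 31 days: January 26, 2003 + 31 days = February 26, 2003.
From July 22, 2002 through September 29, 2002 inclusive is 70 days; tolling adds 70 days: February 26, 2003 + 70 days = May 7, 2003.
May 7, 2003 is a Wednesday and not a day the employer's offices are closed, so no extension applies.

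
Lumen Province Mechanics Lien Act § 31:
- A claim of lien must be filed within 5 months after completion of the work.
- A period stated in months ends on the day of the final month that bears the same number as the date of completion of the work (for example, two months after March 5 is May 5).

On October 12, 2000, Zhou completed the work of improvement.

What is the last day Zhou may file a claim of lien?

March 12, 2001

5 months after October 12, 2000 is March 12, 2001.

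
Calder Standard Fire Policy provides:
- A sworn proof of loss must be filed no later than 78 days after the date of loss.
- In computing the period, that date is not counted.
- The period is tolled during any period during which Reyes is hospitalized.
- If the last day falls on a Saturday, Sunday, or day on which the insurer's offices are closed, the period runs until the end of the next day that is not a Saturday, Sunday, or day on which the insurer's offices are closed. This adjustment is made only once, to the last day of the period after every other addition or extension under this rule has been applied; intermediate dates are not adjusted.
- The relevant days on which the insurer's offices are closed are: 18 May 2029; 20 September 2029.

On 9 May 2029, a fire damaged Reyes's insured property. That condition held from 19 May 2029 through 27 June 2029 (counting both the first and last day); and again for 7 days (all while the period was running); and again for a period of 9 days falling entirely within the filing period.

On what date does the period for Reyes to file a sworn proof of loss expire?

September 21, 2029

78 days after 9 May 2029 is July 26, 2029.
From May 19, 2029 through June 27, 2029 inclusive is 40 days; tolling adds 40 days: July 26, 2029 + 40 days = September 4, 2029.
Tolling adds 7 days: September 4, 2029 + 7 days = September 11, 2029.
Tolling adds 9 days: September 11, 2029 + 9 days = September 20, 2029.
September 20, 2029 is a listed holiday. The next qualifying day is September 21, 2029.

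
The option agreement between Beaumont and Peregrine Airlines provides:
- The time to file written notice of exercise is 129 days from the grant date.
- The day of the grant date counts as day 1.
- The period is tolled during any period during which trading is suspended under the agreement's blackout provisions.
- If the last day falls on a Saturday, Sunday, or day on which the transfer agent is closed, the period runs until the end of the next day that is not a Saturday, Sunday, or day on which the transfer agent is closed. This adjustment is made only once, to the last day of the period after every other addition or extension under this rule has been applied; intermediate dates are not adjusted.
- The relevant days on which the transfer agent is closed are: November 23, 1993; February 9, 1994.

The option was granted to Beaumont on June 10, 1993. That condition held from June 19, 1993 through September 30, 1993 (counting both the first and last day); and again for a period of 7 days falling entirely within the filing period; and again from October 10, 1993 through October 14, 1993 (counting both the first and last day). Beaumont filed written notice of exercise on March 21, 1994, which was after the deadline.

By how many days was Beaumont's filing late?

39 days

Counting June 10, 1993 as day 1, day 129 is October 16, 1993.
From June 19, 1993 through September 30, 1993 inclusive is 104 days; tolling adds 104 days: October 16, 1993 + 104 days = January 28, 1994.
Tolling adds 7 days: January 28, 1994 + 7 days = February 4, 1994.
From October 10, 1993 through October 14, 1993 inclusive is 5 days; tolling adds 5 days: February 4, 1994 + 5 days = February 9, 1994.
February 9, 1994 is a listed holiday. The next qualifying day is February 10, 1994.
The deadline is February 10, 1994; from February 10, 1994 to March 21, 1994 is 39 days.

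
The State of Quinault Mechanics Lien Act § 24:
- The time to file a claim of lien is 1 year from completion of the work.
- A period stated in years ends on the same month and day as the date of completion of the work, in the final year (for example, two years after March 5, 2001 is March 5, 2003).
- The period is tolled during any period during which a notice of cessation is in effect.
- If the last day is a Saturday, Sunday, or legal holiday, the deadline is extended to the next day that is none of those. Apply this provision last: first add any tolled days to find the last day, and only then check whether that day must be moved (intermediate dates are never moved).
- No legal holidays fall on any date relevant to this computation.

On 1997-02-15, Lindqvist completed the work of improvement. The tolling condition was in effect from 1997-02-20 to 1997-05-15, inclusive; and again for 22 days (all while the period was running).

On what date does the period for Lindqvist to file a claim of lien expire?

June 2, 1998

1 year after 1997-02-15 is February 15, 1998.
From February 20, 1997 through May 15, 1997 inclusive is 85 days; tolling adds 85 days: February 15, 1998 + 85 days = May 11, 1998.
Tolling adds 22 days: May 11, 1998 + 22 days = June 2, 1998.
June 2, 1998 is a Tuesday and not a legal holiday, so no extension applies.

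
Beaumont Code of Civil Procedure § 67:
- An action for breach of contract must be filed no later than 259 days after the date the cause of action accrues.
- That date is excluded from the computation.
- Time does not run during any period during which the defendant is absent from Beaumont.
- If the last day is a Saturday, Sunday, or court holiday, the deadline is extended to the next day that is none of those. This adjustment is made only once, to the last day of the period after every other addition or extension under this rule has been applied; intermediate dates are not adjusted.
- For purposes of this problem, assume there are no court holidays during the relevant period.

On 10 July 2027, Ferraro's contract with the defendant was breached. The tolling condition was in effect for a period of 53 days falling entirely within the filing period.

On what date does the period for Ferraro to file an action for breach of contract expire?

May 17, 2028

259 days after 10 July 2027 is March 25, 2028.
Tolling adds 53 days: March 25, 2028 + 53 days = May 17, 2028.
May 17, 2028 is a Wednesday and not a court holiday, so no extension applies.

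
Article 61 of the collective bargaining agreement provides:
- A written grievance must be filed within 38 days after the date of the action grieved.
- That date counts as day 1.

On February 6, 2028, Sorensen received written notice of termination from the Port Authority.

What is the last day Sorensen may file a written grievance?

March 14, 2028

Counting February 6, 2028 as day 1, day 38 is March 14, 2028.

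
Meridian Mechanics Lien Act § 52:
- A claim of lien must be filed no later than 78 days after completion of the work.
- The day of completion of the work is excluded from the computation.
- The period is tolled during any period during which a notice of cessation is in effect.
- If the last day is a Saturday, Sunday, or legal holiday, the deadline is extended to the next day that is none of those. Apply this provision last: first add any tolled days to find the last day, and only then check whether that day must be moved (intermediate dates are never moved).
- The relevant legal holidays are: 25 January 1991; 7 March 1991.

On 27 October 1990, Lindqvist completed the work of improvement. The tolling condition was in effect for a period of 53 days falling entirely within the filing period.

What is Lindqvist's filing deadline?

March 8, 1991

78 days after 27 October 1990 is January 13, 1991.
Tolling adds 53 days: January 13, 1991 + 53 days = March 7, 1991.
March 7, 1991 is a listed holiday. The next qualifying day is March 8, 1991.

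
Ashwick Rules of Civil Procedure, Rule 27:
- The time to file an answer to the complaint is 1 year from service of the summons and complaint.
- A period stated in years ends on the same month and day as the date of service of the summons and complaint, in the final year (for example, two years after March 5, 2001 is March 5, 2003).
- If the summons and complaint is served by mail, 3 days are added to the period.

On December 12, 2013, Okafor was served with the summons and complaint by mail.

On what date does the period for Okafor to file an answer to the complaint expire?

December 15, 2014

1 year after December 12, 2013 is December 12, 2014.
Service was by mail, adding 3 days: December 12, 2014 + 3 days = December 15, 2014.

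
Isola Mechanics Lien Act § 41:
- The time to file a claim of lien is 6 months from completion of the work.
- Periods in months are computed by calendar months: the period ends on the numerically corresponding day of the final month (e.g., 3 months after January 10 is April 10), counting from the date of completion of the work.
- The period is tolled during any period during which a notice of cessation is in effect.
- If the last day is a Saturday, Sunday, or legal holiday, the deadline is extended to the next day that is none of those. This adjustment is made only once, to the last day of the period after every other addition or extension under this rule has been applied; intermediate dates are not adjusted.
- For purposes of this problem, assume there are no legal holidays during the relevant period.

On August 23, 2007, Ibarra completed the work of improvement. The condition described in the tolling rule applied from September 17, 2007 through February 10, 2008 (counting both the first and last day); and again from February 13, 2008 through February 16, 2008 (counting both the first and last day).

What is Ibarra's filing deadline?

July 23, 2008

6 months after August 23, 2007 is February 23, 2008.
From September 17, 2007 through February 10, 2008 inclusive is 147 days; tolling adds 147 days: February 23, 2008 + 147 days = July 19, 2008.
From February 13, 2008 through February 16, 2008 inclusive is 4 days; tolling adds 4 days: July 19, 2008 + 4 days = July 23, 2008.
July 23, 2008 is a Wednesday and not a legal holiday, so no extension applies.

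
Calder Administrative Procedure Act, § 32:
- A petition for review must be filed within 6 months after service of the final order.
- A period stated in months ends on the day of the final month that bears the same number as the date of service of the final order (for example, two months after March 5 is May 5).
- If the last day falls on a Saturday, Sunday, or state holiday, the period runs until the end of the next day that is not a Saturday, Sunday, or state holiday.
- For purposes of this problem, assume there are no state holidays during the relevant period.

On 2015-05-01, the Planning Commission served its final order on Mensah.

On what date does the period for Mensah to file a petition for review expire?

6 months after 2015-05-01 is November 1, 2015.
November 1, 2015 is Sunday. The next qualifying day is November 2, 2015.

November 2, 2015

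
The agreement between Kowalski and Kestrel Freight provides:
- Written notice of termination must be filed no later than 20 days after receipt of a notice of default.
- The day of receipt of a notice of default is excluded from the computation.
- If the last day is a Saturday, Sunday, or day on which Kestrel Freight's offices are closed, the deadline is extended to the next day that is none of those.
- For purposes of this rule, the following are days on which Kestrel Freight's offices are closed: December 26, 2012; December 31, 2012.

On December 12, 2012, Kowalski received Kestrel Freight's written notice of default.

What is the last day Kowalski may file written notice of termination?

January 1, 2013

20 days after December 12, 2012 is January 1, 2013.
January 1, 2013 is a Tuesday and not a day on which Kestrel Freight's offices are closed, so no extension applies.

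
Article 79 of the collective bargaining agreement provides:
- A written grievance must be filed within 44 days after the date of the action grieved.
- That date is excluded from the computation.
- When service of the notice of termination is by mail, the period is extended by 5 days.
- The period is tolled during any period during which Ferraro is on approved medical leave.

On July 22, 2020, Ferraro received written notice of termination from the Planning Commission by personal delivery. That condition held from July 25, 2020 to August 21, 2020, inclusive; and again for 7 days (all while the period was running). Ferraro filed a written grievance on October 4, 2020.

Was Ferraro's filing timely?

44 days after July 22, 2020 is September 4, 2020.
Service was not by mail, so no mail extension applies.
From July 25, 2020 through August 21, 2020 inclusive is 28 days; tolling adds 28 days: September 4, 2020 + 28 days = October 2, 2020.
Tolling adds 7 days: October 2, 2020 + 7 days = October 9, 2020.
The deadline is October 9, 2020; the filing on October 4, 2020 is on or before that date.

Yes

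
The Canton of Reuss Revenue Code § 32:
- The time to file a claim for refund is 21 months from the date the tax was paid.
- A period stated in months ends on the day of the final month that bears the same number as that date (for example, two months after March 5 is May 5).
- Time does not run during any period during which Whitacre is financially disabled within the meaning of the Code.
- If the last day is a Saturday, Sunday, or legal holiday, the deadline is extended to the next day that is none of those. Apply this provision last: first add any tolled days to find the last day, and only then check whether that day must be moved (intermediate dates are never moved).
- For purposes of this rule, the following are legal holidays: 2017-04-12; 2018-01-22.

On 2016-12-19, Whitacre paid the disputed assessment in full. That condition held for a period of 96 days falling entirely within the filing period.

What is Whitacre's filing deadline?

21 months after 2016-12-19 is September 19, 2018.
Tolling adds 96 days: September 19, 2018 + 96 days = December 24, 2018.
December 24, 2018 is a Monday and not a legal holiday, so no extension applies.

December 24, 2018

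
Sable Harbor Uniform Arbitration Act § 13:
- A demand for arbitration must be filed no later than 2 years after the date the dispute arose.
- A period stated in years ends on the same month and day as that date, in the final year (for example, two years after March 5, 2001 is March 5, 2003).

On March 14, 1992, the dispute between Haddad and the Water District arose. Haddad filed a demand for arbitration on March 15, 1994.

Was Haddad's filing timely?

2 years after March 14, 1992 is March 14, 1994.
The deadline is March 14, 1994; the filing on March 15, 1994 is after that date.

No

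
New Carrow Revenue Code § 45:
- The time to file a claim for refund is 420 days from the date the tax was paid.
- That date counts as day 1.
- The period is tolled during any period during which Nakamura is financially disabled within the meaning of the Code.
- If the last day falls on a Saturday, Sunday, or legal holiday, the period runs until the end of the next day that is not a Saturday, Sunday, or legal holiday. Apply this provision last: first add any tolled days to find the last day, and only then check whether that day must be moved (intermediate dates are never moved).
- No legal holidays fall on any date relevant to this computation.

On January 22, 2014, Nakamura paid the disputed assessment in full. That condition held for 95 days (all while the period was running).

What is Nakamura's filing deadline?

June 22, 2015

Counting January 22, 2014 as day 1, day 420 is March 17, 2015.
Tolling adds 95 days: March 17, 2015 + 95 days = June 20, 2015.
June 20, 2015 is Saturday; June 21, 2015 is Sunday. The next qualifying day is June 22, 2015.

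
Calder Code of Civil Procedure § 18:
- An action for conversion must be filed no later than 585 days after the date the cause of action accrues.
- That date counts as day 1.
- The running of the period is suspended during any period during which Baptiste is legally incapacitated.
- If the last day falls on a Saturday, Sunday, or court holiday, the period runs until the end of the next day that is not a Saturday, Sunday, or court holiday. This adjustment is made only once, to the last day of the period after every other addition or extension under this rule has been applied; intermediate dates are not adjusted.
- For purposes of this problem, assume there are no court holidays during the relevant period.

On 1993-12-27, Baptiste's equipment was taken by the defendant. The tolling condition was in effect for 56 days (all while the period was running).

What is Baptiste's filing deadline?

Counting 1993-12-27 as day 1, day 585 is August 3, 1995.
Tolling adds 56 days: August 3, 1995 + 56 days = September 28, 1995.
September 28, 1995 is a Thursday and not a court holiday, so no extension applies.

September 28, 1995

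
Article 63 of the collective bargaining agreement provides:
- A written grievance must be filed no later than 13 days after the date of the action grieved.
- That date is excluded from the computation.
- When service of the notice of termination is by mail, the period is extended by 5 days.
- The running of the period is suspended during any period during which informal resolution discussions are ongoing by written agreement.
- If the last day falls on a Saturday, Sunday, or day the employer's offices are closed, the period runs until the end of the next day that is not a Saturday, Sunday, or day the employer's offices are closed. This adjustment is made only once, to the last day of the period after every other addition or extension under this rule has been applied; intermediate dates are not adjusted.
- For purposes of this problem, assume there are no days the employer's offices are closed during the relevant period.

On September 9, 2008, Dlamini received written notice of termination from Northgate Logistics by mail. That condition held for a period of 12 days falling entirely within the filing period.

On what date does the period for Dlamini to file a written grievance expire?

13 days after September 9, 2008 is September 22, 2008.
Service was by mail, adding 5 days: September 22, 2008 + 5 days = September 27, 2008.
Tolling adds 12 days: September 27, 2008 + 12 days = October 9, 2008.
October 9, 2008 is a Thursday and not a day the employer's offices are closed, so no extension applies.

October 9, 2008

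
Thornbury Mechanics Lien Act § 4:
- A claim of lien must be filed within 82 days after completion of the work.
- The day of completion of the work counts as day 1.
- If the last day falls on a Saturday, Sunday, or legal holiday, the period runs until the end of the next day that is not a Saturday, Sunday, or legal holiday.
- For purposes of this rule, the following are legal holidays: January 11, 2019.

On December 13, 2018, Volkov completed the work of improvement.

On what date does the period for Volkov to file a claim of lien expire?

Counting December 13, 2018 as day 1, day 82 is March 4, 2019.
March 4, 2019 is a Monday and not a legal holiday, so no extension applies.

March 4, 2019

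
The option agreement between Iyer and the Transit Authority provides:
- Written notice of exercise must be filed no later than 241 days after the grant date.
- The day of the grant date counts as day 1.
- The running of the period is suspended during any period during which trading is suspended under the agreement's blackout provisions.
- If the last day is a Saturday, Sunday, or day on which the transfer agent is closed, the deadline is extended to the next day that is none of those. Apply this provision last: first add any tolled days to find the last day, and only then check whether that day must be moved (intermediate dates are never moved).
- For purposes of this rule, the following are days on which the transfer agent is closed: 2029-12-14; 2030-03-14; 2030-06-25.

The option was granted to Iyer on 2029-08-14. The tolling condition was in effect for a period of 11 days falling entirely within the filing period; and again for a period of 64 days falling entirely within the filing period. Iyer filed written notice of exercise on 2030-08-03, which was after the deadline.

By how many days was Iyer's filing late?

Counting 2029-08-14 as day 1, day 241 is April 11, 2030.
Tolling adds 11 days: April 11, 2030 + 11 days = April 22, 2030.
Tolling adds 64 days: April 22, 2030 + 64 days = June 25, 2030.
June 25, 2030 is a listed holiday. The next qualifying day is June 26, 2030.
The deadline is June 26, 2030; from June 26, 2030 to August 3, 2030 is 38 days.

38 days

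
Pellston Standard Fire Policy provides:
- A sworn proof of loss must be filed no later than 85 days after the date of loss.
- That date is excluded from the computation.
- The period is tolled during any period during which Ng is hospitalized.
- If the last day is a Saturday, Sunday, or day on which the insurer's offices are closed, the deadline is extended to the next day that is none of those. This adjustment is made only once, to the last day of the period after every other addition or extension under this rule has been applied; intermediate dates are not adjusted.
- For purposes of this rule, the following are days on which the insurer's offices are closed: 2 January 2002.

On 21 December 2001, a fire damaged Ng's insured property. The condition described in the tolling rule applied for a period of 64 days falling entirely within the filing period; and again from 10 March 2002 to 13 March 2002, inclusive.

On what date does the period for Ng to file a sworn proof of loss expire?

85 days after 21 December 2001 is March 16, 2002.
Tolling adds 64 days: March 16, 2002 + 64 days = May 19, 2002.
From March 10, 2002 through March 13, 2002 inclusive is 4 days; tolling adds 4 days: May 19, 2002 + 4 days = May 23, 2002.
May 23, 2002 is a Thursday and not a day on which the insurer's offices are closed, so no extension applies.

May 23, 2002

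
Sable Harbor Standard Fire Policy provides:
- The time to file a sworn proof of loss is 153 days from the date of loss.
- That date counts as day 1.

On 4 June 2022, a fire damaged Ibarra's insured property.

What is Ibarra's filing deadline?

Counting 4 June 2022 as day 1, day 153 is November 3, 2022.

November 3, 2022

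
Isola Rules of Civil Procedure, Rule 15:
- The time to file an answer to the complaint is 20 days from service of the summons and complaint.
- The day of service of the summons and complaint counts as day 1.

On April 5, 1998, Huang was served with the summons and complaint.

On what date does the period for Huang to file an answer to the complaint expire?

April 24, 1998

Counting April 5, 1998 as day 1, day 20 is April 24, 1998.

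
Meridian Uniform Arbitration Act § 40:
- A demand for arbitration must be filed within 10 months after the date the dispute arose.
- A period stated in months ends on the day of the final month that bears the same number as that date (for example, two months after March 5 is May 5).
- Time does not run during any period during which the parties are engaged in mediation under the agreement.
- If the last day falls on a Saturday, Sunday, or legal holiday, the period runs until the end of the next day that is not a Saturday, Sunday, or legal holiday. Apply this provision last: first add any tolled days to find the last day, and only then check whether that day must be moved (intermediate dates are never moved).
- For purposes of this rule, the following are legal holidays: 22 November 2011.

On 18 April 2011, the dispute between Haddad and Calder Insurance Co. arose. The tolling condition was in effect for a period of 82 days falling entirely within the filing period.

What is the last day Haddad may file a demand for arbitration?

May 10, 2012

10 months after 18 April 2011 is February 18, 2012.
Tolling adds 82 days: February 18, 2012 + 82 days = May 10, 2012.
May 10, 2012 is a Thursday and not a legal holiday, so no extension applies.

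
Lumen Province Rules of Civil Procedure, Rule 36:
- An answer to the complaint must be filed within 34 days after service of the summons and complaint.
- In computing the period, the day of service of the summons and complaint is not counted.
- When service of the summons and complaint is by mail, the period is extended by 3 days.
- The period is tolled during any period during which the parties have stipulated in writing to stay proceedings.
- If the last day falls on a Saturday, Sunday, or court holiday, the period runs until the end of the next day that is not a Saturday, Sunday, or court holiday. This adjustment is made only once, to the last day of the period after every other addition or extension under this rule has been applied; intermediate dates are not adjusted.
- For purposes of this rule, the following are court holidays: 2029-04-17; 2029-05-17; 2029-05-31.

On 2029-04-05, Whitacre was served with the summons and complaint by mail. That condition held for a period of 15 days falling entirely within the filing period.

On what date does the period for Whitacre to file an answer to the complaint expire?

34 days after 2029-04-05 is May 9, 2029.
Service was by mail, adding 3 days: May 9, 2029 + 3 days = May 12, 2029.
Tolling adds 15 days: May 12, 2029 + 15 days = May 27, 2029.
May 27, 2029 is Sunday. The next qualifying day is May 28, 2029.

May 28, 2029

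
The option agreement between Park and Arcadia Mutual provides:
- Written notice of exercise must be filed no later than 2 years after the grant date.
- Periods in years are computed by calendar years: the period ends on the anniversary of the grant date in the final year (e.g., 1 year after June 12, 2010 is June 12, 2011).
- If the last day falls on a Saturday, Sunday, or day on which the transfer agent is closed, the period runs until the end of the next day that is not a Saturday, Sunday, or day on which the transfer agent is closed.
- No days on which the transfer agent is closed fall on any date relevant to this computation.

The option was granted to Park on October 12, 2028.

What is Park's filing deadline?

October 14, 2030

2 years after October 12, 2028 is October 12, 2030.
October 12, 2030 is Saturday; October 13, 2030 is Sunday. The next qualifying day is October 14, 2030.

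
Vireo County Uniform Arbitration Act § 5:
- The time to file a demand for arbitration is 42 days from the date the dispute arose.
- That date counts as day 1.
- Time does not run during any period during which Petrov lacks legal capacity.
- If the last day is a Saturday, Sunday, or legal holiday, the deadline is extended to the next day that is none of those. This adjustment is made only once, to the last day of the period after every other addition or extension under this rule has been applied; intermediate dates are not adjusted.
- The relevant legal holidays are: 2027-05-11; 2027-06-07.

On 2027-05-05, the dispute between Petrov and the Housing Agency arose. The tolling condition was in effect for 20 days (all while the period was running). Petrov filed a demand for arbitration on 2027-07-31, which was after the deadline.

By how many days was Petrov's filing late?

26 days

Counting 2027-05-05 as day 1, day 42 is June 15, 2027.
Tolling adds 20 days: June 15, 2027 + 20 days = July 5, 2027.
July 5, 2027 is a Monday and not a legal holiday, so no extension applies.
The deadline is July 5, 2027; from July 5, 2027 to July 31, 2027 is 26 days.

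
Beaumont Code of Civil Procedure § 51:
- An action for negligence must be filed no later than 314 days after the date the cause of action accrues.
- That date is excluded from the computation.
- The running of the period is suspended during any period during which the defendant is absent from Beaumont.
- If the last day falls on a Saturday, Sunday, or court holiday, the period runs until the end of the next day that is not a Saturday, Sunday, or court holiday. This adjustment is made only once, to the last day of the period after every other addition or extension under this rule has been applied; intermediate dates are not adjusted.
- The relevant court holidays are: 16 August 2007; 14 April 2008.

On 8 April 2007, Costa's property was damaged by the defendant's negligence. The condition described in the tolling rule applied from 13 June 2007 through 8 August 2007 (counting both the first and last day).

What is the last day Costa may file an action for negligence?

April 15, 2008

314 days after 8 April 2007 is February 16, 2008.
From June 13, 2007 through August 8, 2007 inclusive is 57 days; tolling adds 57 days: February 16, 2008 + 57 days = April 13, 2008.
April 13, 2008 is Sunday; April 14, 2008 is a listed holiday. The next qualifying day is April 15, 2008.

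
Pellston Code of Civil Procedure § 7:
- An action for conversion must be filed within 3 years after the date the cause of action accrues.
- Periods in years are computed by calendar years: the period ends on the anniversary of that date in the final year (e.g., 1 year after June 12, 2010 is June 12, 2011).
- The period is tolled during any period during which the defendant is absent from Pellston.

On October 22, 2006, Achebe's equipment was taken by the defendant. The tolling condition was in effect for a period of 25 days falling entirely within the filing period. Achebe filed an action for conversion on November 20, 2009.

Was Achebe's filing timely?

3 years after October 22, 2006 is October 22, 2009.
Tolling adds 25 days: October 22, 2009 + 25 days = November 16, 2009.
The deadline is November 16, 2009; the filing on November 20, 2009 is after that date.

No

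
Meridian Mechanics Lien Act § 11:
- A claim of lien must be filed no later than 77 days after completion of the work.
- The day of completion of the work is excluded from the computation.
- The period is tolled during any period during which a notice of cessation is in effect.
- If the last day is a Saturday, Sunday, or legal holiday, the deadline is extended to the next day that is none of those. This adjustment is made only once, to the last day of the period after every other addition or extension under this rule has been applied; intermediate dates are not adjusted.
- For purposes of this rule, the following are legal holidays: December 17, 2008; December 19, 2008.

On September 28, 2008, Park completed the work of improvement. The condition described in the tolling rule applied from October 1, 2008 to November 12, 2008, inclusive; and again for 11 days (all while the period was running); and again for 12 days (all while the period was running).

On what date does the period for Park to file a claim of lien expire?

77 days after September 28, 2008 is December 14, 2008.
From October 1, 2008 through November 12, 2008 inclusive is 43 days; tolling adds 43 days: December 14, 2008 + 43 days = January 26, 2009.
Tolling adds 11 days: January 26, 2009 + 11 days = February 6, 2009.
Tolling adds 12 days: February 6, 2009 + 12 days = February 18, 2009.
February 18, 2009 is a Wednesday and not a legal holiday, so no extension applies.

February 18, 2009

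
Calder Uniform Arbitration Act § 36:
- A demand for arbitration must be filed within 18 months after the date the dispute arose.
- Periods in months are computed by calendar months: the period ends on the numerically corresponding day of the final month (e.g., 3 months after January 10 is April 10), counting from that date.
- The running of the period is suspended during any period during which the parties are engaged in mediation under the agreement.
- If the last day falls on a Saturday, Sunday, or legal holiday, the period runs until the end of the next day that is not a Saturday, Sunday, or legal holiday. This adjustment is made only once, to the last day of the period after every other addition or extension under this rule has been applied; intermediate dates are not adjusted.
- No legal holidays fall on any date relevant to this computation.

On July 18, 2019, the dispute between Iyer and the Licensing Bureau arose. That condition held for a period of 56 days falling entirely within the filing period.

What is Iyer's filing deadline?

March 15, 2021

18 months after July 18, 2019 is January 18, 2021.
Tolling adds 56 days: January 18, 2021 + 56 days = March 15, 2021.
March 15, 2021 is a Monday and not a legal holiday, so no extension applies.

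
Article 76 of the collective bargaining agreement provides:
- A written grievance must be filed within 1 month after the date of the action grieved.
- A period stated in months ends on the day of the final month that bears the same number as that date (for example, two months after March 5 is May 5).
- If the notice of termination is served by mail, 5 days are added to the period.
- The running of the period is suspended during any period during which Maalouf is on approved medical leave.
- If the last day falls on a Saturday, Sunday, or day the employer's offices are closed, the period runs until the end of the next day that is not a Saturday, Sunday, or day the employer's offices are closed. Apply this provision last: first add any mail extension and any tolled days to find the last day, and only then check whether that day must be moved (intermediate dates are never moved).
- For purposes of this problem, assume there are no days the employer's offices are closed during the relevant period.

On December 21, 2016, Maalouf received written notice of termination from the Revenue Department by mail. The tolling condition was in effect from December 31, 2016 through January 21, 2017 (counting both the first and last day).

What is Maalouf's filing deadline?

February 17, 2017

1 month after December 21, 2016 is January 21, 2017.
Service was by mail, adding 5 days: January 21, 2017 + 5 days = January 26, 2017.
From December 31, 2016 through January 21, 2017 inclusive is 22 days; tolling adds 22 days: January 26, 2017 + 22 days = February 17, 2017.
February 17, 2017 is a Friday and not a day the employer's offices are closed, so no extension applies.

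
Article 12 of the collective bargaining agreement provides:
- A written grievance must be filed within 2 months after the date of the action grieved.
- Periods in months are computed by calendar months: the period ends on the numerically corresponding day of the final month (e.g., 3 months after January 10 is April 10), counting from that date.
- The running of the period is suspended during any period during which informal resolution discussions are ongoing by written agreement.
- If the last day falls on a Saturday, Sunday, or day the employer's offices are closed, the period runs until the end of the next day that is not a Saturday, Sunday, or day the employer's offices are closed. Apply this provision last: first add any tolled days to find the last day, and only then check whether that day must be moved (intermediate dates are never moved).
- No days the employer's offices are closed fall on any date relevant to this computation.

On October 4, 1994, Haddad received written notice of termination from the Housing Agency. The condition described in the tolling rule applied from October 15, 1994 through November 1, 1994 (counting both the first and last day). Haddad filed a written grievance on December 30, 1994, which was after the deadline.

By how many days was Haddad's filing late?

2 months after October 4, 1994 is December 4, 1994.
From October 15, 1994 through November 1, 1994 inclusive is 18 days; tolling adds 18 days: December 4, 1994 + 18 days = December 22, 1994.
December 22, 1994 is a Thursday and not a day the employer's offices are closed, so no extension applies.
The deadline is December 22, 1994; from December 22, 1994 to December 30, 1994 is 8 days.

8 days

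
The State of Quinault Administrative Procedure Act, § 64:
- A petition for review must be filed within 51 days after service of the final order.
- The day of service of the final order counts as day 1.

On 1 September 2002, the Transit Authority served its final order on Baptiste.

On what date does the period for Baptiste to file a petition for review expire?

Counting 1 September 2002 as day 1, day 51 is October 21, 2002.

October 21, 2002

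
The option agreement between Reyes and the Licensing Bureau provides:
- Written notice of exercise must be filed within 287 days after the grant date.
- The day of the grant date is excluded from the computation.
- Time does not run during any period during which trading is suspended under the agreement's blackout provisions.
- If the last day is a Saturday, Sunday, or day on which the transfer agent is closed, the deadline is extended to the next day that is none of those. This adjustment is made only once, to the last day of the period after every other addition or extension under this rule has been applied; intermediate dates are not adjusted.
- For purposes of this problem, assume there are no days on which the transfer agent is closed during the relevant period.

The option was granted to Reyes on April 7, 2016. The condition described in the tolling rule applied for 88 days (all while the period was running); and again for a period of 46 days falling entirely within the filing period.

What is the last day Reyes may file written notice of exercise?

June 2, 2017

287 days after April 7, 2016 is January 19, 2017.
Tolling adds 88 days: January 19, 2017 + 88 days = April 17, 2017.
Tolling adds 46 days: April 17, 2017 + 46 days = June 2, 2017.
June 2, 2017 is a Friday and not a day on which the transfer agent is closed, so no extension applies.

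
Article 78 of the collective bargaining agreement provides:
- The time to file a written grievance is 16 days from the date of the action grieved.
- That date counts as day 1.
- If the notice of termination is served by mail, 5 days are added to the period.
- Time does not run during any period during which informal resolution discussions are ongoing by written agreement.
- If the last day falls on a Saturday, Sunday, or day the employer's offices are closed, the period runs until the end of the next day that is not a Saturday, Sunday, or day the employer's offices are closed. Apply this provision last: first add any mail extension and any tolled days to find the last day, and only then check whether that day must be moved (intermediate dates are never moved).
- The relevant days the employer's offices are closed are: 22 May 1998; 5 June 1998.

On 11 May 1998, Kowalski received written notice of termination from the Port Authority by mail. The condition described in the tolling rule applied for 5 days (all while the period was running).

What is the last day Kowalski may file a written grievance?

Counting 11 May 1998 as day 1, day 16 is May 26, 1998.
Service was by mail, adding 5 days: May 26, 1998 + 5 days = May 31, 1998.
Tolling adds 5 days: May 31, 1998 + 5 days = June 5, 1998.
June 5, 1998 is a listed holiday; June 6, 1998 is Saturday; June 7, 1998 is Sunday. The next qualifying day is June 8, 1998.

June 8, 1998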